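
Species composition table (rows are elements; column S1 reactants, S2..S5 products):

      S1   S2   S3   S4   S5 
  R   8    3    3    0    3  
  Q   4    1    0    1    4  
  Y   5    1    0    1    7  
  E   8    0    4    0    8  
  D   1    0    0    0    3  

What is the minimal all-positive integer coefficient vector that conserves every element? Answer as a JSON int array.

Coefficients: [3, 3, 4, 5, 1]

R: 3·8 = 24 | 3·3+4·3+5·0+1·3 = 24
Q: 3·4 = 12 | 3·1+4·0+5·1+1·4 = 12
Y: 3·5 = 15 | 3·1+4·0+5·1+1·7 = 15
E: 3·8 = 24 | 3·0+4·4+5·0+1·8 = 24
D: 3·1 = 3 | 3·0+4·0+5·0+1·3 = 3
gcd(3,3,4,5,1) = 1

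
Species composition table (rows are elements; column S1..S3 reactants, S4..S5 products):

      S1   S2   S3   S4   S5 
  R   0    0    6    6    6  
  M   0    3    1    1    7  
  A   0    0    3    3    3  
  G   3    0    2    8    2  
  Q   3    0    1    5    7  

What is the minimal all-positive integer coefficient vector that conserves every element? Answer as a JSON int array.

R: 6·0+2·0+4·6 = 24 | 3·6+1·6 = 24
M: 6·0+2·3+4·1 = 10 | 3·1+1·7 = 10
A: 6·0+2·0+4·3 = 12 | 3·3+1·3 = 12
G: 6·3+2·0+4·2 = 26 | 3·8+1·2 = 26
Q: 6·3+2·0+4·1 = 22 | 3·5+1·7 = 22
gcd(6,2,4,3,1) = 1

Coefficients: [6, 2, 4, 3, 1]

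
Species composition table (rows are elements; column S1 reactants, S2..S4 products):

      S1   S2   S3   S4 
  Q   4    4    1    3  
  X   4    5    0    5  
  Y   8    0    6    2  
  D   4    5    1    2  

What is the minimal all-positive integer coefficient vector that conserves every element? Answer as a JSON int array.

Q: 5·4 = 20 | 2·4+6·1+2·3 = 20
X: 5·4 = 20 | 2·5+6·0+2·5 = 20
Y: 5·8 = 40 | 2·0+6·6+2·2 = 40
D: 5·4 = 20 | 2·5+6·1+2·2 = 20
gcd(5,2,6,2) = 1

Coefficients: [5, 2, 6, 2]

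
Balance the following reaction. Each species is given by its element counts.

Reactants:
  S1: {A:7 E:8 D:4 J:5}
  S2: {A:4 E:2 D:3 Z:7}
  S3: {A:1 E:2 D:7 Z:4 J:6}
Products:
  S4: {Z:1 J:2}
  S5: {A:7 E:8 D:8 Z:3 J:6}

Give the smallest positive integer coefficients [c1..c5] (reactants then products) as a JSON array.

Coefficients: [4, 1, 3, 4, 5]

A: 4·7+1·4+3·1 = 35 | 4·0+5·7 = 35
E: 4·8+1·2+3·2 = 40 | 4·0+5·8 = 40
D: 4·4+1·3+3·7 = 40 | 4·0+5·8 = 40
Z: 4·0+1·7+3·4 = 19 | 4·1+5·3 = 19
J: 4·5+1·0+3·6 = 38 | 4·2+5·6 = 38
gcd(4,1,3,4,5) = 1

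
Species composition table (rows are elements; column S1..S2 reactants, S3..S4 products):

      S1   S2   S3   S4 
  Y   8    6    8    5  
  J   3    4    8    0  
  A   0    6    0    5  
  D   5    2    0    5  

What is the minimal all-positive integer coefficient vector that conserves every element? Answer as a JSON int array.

Y: 4·8+5·6 = 62 | 4·8+6·5 = 62
J: 4·3+5·4 = 32 | 4·8+6·0 = 32
A: 4·0+5·6 = 30 | 4·0+6·5 = 30
D: 4·5+5·2 = 30 | 4·0+6·5 = 30
gcd(4,5,4,6) = 1

Coefficients: [4, 5, 4, 6]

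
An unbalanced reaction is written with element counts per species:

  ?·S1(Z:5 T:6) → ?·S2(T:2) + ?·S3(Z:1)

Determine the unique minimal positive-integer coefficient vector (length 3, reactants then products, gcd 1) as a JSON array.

Z: 1·5 = 5 | 3·0+5·1 = 5
T: 1·6 = 6 | 3·2+5·0 = 6
gcd(1,3,5) = 1

Coefficients: [1, 3, 5]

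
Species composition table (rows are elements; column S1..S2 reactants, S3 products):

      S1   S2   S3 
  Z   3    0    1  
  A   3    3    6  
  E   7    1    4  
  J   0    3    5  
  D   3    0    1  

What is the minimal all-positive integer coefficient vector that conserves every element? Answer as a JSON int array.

Coefficients: [1, 5, 3]

Z: 1·3+5·0 = 3 | 3·1 = 3
A: 1·3+5·3 = 18 | 3·6 = 18
E: 1·7+5·1 = 12 | 3·4 = 12
J: 1·0+5·3 = 15 | 3·5 = 15
D: 1·3+5·0 = 3 | 3·1 = 3
gcd(1,5,3) = 1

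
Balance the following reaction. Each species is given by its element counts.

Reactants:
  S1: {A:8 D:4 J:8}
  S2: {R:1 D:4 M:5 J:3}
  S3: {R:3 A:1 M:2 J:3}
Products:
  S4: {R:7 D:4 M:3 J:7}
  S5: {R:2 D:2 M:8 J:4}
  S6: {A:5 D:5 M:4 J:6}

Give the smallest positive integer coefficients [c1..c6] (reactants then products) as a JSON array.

Coefficients: [1, 3, 2, 1, 1, 2]

R: 1·0+3·1+2·3 = 9 | 1·7+1·2+2·0 = 9
A: 1·8+3·0+2·1 = 10 | 1·0+1·0+2·5 = 10
D: 1·4+3·4+2·0 = 16 | 1·4+1·2+2·5 = 16
M: 1·0+3·5+2·2 = 19 | 1·3+1·8+2·4 = 19
J: 1·8+3·3+2·3 = 23 | 1·7+1·4+2·6 = 23
gcd(1,3,2,1,1,2) = 1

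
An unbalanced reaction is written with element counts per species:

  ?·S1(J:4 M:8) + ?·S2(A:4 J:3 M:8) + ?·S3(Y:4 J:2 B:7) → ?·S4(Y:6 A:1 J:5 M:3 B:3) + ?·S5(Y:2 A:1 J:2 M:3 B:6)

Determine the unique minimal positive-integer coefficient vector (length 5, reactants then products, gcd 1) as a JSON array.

Coefficients: [1, 2, 6, 2, 6]

Y: 1·0+2·0+6·4 = 24 | 2·6+6·2 = 24
A: 1·0+2·4+6·0 = 8 | 2·1+6·1 = 8
J: 1·4+2·3+6·2 = 22 | 2·5+6·2 = 22
M: 1·8+2·8+6·0 = 24 | 2·3+6·3 = 24
B: 1·0+2·0+6·7 = 42 | 2·3+6·6 = 42
gcd(1,2,6,2,6) = 1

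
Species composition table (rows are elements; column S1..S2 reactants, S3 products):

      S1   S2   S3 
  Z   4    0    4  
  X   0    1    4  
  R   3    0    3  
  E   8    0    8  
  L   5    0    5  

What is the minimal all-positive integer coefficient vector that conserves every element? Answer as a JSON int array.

Coefficients: [1, 4, 1]

Z: 1·4+4·0 = 4 | 1·4 = 4
X: 1·0+4·1 = 4 | 1·4 = 4
R: 1·3+4·0 = 3 | 1·3 = 3
E: 1·8+4·0 = 8 | 1·8 = 8
L: 1·5+4·0 = 5 | 1·5 = 5
gcd(1,4,1) = 1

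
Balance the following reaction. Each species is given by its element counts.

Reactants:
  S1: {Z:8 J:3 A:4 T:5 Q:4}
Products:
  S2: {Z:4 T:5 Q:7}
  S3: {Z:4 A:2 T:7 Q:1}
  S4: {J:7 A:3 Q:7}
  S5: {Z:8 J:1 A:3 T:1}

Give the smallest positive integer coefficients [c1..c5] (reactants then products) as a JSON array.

Coefficients: [6, 1, 3, 2, 4]

Z: 6·8 = 48 | 1·4+3·4+2·0+4·8 = 48
J: 6·3 = 18 | 1·0+3·0+2·7+4·1 = 18
A: 6·4 = 24 | 1·0+3·2+2·3+4·3 = 24
T: 6·5 = 30 | 1·5+3·7+2·0+4·1 = 30
Q: 6·4 = 24 | 1·7+3·1+2·7+4·0 = 24
gcd(6,1,3,2,4) = 1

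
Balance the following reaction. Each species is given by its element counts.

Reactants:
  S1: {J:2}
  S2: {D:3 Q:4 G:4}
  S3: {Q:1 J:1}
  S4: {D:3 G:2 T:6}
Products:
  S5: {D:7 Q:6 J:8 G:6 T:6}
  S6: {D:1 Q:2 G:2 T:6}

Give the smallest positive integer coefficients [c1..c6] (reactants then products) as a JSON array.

D: 5·0+2·3+6·0+3·3 = 15 | 2·7+1·1 = 15
Q: 5·0+2·4+6·1+3·0 = 14 | 2·6+1·2 = 14
J: 5·2+2·0+6·1+3·0 = 16 | 2·8+1·0 = 16
G: 5·0+2·4+6·0+3·2 = 14 | 2·6+1·2 = 14
T: 5·0+2·0+6·0+3·6 = 18 | 2·6+1·6 = 18
gcd(5,2,6,3,2,1) = 1

Coefficients: [5, 2, 6, 3, 2, 1]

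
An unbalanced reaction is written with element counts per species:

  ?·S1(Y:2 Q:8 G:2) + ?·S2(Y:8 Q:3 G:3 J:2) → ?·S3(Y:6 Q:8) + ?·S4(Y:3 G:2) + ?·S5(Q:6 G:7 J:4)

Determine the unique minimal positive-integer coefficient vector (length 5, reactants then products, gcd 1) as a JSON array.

Coefficients: [5, 4, 5, 4, 2]

Y: 5·2+4·8 = 42 | 5·6+4·3+2·0 = 42
Q: 5·8+4·3 = 52 | 5·8+4·0+2·6 = 52
G: 5·2+4·3 = 22 | 5·0+4·2+2·7 = 22
J: 5·0+4·2 = 8 | 5·0+4·0+2·4 = 8
gcd(5,4,5,4,2) = 1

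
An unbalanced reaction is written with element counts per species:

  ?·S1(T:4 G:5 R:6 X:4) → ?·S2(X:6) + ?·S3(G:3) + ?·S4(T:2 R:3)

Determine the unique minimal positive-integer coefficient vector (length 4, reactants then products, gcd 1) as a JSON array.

T: 3·4 = 12 | 2·0+5·0+6·2 = 12
G: 3·5 = 15 | 2·0+5·3+6·0 = 15
R: 3·6 = 18 | 2·0+5·0+6·3 = 18
X: 3·4 = 12 | 2·6+5·0+6·0 = 12
gcd(3,2,5,6) = 1

Coefficients: [3, 2, 5, 6]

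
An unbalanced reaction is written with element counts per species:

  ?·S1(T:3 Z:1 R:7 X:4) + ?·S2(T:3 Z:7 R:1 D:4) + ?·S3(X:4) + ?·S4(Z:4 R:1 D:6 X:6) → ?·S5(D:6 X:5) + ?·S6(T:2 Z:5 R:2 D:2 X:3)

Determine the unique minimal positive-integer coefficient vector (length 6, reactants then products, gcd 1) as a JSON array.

Coefficients: [1, 3, 3, 2, 2, 6]

T: 1·3+3·3+3·0+2·0 = 12 | 2·0+6·2 = 12
Z: 1·1+3·7+3·0+2·4 = 30 | 2·0+6·5 = 30
R: 1·7+3·1+3·0+2·1 = 12 | 2·0+6·2 = 12
D: 1·0+3·4+3·0+2·6 = 24 | 2·6+6·2 = 24
X: 1·4+3·0+3·4+2·6 = 28 | 2·5+6·3 = 28
gcd(1,3,3,2,2,6) = 1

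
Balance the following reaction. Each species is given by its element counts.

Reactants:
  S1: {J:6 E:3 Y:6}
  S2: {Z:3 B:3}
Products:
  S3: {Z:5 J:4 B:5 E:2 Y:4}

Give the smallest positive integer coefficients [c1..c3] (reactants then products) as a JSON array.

Coefficients: [2, 5, 3]

Z: 2·0+5·3 = 15 | 3·5 = 15
J: 2·6+5·0 = 12 | 3·4 = 12
B: 2·0+5·3 = 15 | 3·5 = 15
E: 2·3+5·0 = 6 | 3·2 = 6
Y: 2·6+5·0 = 12 | 3·4 = 12
gcd(2,5,3) = 1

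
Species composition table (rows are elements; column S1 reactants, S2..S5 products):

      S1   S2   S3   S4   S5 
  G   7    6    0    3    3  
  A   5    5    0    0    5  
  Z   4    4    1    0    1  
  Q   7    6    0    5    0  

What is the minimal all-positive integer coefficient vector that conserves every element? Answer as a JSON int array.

Coefficients: [3, 1, 6, 3, 2]

G: 3·7 = 21 | 1·6+6·0+3·3+2·3 = 21
A: 3·5 = 15 | 1·5+6·0+3·0+2·5 = 15
Z: 3·4 = 12 | 1·4+6·1+3·0+2·1 = 12
Q: 3·7 = 21 | 1·6+6·0+3·5+2·0 = 21
gcd(3,1,6,3,2) = 1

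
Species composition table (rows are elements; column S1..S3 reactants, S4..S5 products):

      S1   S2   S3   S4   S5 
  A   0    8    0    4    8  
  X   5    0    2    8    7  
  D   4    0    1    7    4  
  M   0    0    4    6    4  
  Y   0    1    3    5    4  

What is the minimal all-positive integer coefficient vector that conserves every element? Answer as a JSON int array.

A: 5·0+4·8+6·0 = 32 | 2·4+3·8 = 32
X: 5·5+4·0+6·2 = 37 | 2·8+3·7 = 37
D: 5·4+4·0+6·1 = 26 | 2·7+3·4 = 26
M: 5·0+4·0+6·4 = 24 | 2·6+3·4 = 24
Y: 5·0+4·1+6·3 = 22 | 2·5+3·4 = 22
gcd(5,4,6,2,3) = 1

Coefficients: [5, 4, 6, 2, 3]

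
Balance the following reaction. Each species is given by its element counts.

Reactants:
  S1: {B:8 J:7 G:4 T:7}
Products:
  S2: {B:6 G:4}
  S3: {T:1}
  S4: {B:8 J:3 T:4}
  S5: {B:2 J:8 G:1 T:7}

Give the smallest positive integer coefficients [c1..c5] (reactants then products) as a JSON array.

B: 5·8 = 40 | 4·6+3·0+1·8+4·2 = 40
J: 5·7 = 35 | 4·0+3·0+1·3+4·8 = 35
G: 5·4 = 20 | 4·4+3·0+1·0+4·1 = 20
T: 5·7 = 35 | 4·0+3·1+1·4+4·7 = 35
gcd(5,4,3,1,4) = 1

Coefficients: [5, 4, 3, 1, 4]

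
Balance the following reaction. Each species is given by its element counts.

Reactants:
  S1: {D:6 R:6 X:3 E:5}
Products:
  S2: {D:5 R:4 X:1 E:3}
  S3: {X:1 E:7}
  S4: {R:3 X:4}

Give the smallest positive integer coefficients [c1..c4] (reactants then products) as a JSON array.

D: 5·6 = 30 | 6·5+1·0+2·0 = 30
R: 5·6 = 30 | 6·4+1·0+2·3 = 30
X: 5·3 = 15 | 6·1+1·1+2·4 = 15
E: 5·5 = 25 | 6·3+1·7+2·0 = 25
gcd(5,6,1,2) = 1

Coefficients: [5, 6, 1, 2]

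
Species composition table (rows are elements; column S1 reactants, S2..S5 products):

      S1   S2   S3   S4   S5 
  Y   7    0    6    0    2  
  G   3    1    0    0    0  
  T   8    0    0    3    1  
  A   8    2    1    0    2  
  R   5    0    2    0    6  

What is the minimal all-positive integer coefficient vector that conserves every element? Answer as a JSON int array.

Y: 2·7 = 14 | 6·0+2·6+5·0+1·2 = 14
G: 2·3 = 6 | 6·1+2·0+5·0+1·0 = 6
T: 2·8 = 16 | 6·0+2·0+5·3+1·1 = 16
A: 2·8 = 16 | 6·2+2·1+5·0+1·2 = 16
R: 2·5 = 10 | 6·0+2·2+5·0+1·6 = 10
gcd(2,6,2,5,1) = 1

Coefficients: [2, 6, 2, 5, 1]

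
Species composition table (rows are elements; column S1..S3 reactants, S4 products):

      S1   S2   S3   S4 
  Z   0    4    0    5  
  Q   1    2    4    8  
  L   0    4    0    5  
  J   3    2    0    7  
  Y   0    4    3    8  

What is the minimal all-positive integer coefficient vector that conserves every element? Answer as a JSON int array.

Z: 6·0+5·4+4·0 = 20 | 4·5 = 20
Q: 6·1+5·2+4·4 = 32 | 4·8 = 32
L: 6·0+5·4+4·0 = 20 | 4·5 = 20
J: 6·3+5·2+4·0 = 28 | 4·7 = 28
Y: 6·0+5·4+4·3 = 32 | 4·8 = 32
gcd(6,5,4,4) = 1

Coefficients: [6, 5, 4, 4]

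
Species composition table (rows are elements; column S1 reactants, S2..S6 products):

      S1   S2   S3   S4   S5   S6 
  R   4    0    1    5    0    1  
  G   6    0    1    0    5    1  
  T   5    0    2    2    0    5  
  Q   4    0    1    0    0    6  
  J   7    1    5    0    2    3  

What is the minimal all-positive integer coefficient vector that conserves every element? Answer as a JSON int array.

Coefficients: [5, 6, 2, 3, 5, 3]

R: 5·4 = 20 | 6·0+2·1+3·5+5·0+3·1 = 20
G: 5·6 = 30 | 6·0+2·1+3·0+5·5+3·1 = 30
T: 5·5 = 25 | 6·0+2·2+3·2+5·0+3·5 = 25
Q: 5·4 = 20 | 6·0+2·1+3·0+5·0+3·6 = 20
J: 5·7 = 35 | 6·1+2·5+3·0+5·2+3·3 = 35
gcd(5,6,2,3,5,3) = 1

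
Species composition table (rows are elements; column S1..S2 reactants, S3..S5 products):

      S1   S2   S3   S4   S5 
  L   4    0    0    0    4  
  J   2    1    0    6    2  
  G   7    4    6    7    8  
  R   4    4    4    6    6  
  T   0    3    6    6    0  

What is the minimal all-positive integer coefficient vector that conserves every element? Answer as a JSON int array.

Coefficients: [5, 6, 2, 1, 5]

L: 5·4+6·0 = 20 | 2·0+1·0+5·4 = 20
J: 5·2+6·1 = 16 | 2·0+1·6+5·2 = 16
G: 5·7+6·4 = 59 | 2·6+1·7+5·8 = 59
R: 5·4+6·4 = 44 | 2·4+1·6+5·6 = 44
T: 5·0+6·3 = 18 | 2·6+1·6+5·0 = 18
gcd(5,6,2,1,5) = 1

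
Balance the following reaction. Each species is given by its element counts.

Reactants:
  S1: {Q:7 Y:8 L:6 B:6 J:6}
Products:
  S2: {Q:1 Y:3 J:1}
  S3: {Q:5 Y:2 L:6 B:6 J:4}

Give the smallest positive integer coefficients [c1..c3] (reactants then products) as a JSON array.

Coefficients: [1, 2, 1]

Q: 1·7 = 7 | 2·1+1·5 = 7
Y: 1·8 = 8 | 2·3+1·2 = 8
L: 1·6 = 6 | 2·0+1·6 = 6
B: 1·6 = 6 | 2·0+1·6 = 6
J: 1·6 = 6 | 2·1+1·4 = 6
gcd(1,2,1) = 1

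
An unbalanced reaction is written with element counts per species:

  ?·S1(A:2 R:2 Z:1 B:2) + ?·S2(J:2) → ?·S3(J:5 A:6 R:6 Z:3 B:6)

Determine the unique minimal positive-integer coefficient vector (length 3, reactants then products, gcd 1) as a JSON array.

J: 6·0+5·2 = 10 | 2·5 = 10
A: 6·2+5·0 = 12 | 2·6 = 12
R: 6·2+5·0 = 12 | 2·6 = 12
Z: 6·1+5·0 = 6 | 2·3 = 6
B: 6·2+5·0 = 12 | 2·6 = 12
gcd(6,5,2) = 1

Coefficients: [6, 5, 2]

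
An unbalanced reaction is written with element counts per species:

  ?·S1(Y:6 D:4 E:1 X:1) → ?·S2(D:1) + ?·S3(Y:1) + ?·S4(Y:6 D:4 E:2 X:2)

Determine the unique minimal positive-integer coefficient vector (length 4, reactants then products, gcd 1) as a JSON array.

Coefficients: [2, 4, 6, 1]

Y: 2·6 = 12 | 4·0+6·1+1·6 = 12
D: 2·4 = 8 | 4·1+6·0+1·4 = 8
E: 2·1 = 2 | 4·0+6·0+1·2 = 2
X: 2·1 = 2 | 4·0+6·0+1·2 = 2
gcd(2,4,6,1) = 1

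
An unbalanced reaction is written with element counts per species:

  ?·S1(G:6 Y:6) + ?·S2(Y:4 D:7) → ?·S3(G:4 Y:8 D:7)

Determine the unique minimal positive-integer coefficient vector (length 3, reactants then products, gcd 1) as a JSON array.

G: 2·6+3·0 = 12 | 3·4 = 12
Y: 2·6+3·4 = 24 | 3·8 = 24
D: 2·0+3·7 = 21 | 3·7 = 21
gcd(2,3,3) = 1

Coefficients: [2, 3, 3]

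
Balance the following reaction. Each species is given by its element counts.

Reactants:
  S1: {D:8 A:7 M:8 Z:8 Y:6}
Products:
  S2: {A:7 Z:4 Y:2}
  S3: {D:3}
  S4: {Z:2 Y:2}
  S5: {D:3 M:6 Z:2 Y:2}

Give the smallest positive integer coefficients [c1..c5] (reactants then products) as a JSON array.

Coefficients: [3, 3, 4, 2, 4]

D: 3·8 = 24 | 3·0+4·3+2·0+4·3 = 24
A: 3·7 = 21 | 3·7+4·0+2·0+4·0 = 21
M: 3·8 = 24 | 3·0+4·0+2·0+4·6 = 24
Z: 3·8 = 24 | 3·4+4·0+2·2+4·2 = 24
Y: 3·6 = 18 | 3·2+4·0+2·2+4·2 = 18
gcd(3,3,4,2,4) = 1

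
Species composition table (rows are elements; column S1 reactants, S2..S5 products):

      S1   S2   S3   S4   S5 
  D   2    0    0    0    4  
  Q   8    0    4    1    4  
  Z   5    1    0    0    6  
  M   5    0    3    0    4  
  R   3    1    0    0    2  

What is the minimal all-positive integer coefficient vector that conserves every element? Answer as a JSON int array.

D: 2·2 = 4 | 4·0+2·0+4·0+1·4 = 4
Q: 2·8 = 16 | 4·0+2·4+4·1+1·4 = 16
Z: 2·5 = 10 | 4·1+2·0+4·0+1·6 = 10
M: 2·5 = 10 | 4·0+2·3+4·0+1·4 = 10
R: 2·3 = 6 | 4·1+2·0+4·0+1·2 = 6
gcd(2,4,2,4,1) = 1

Coefficients: [2, 4, 2, 4, 1]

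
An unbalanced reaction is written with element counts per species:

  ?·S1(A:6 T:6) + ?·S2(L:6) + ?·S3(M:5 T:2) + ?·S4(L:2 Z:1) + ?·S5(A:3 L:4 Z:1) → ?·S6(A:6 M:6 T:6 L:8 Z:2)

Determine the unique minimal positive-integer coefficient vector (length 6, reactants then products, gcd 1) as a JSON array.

Coefficients: [3, 2, 6, 6, 4, 5]

A: 3·6+2·0+6·0+6·0+4·3 = 30 | 5·6 = 30
M: 3·0+2·0+6·5+6·0+4·0 = 30 | 5·6 = 30
T: 3·6+2·0+6·2+6·0+4·0 = 30 | 5·6 = 30
L: 3·0+2·6+6·0+6·2+4·4 = 40 | 5·8 = 40
Z: 3·0+2·0+6·0+6·1+4·1 = 10 | 5·2 = 10
gcd(3,2,6,6,4,5) = 1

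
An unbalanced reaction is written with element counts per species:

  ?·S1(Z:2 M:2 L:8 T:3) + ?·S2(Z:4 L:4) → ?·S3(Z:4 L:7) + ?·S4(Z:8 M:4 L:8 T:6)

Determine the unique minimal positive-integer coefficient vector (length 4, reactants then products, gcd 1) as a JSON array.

Coefficients: [2, 5, 4, 1]

Z: 2·2+5·4 = 24 | 4·4+1·8 = 24
M: 2·2+5·0 = 4 | 4·0+1·4 = 4
L: 2·8+5·4 = 36 | 4·7+1·8 = 36
T: 2·3+5·0 = 6 | 4·0+1·6 = 6
gcd(2,5,4,1) = 1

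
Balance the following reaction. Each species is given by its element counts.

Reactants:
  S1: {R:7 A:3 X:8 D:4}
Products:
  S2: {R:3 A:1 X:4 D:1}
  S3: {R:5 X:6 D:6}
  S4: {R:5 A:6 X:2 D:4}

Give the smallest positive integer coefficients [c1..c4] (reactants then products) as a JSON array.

R: 4·7 = 28 | 6·3+1·5+1·5 = 28
A: 4·3 = 12 | 6·1+1·0+1·6 = 12
X: 4·8 = 32 | 6·4+1·6+1·2 = 32
D: 4·4 = 16 | 6·1+1·6+1·4 = 16
gcd(4,6,1,1) = 1

Coefficients: [4, 6, 1, 1]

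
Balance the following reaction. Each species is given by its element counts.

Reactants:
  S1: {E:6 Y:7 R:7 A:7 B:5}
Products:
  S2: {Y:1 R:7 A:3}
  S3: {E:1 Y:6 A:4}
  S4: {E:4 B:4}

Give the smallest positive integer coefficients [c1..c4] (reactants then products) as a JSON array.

Coefficients: [4, 4, 4, 5]

E: 4·6 = 24 | 4·0+4·1+5·4 = 24
Y: 4·7 = 28 | 4·1+4·6+5·0 = 28
R: 4·7 = 28 | 4·7+4·0+5·0 = 28
A: 4·7 = 28 | 4·3+4·4+5·0 = 28
B: 4·5 = 20 | 4·0+4·0+5·4 = 20
gcd(4,4,4,5) = 1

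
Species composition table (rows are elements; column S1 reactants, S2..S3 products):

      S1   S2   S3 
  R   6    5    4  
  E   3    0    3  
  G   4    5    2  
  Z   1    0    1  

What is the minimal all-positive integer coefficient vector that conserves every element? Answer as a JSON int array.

Coefficients: [5, 2, 5]

R: 5·6 = 30 | 2·5+5·4 = 30
E: 5·3 = 15 | 2·0+5·3 = 15
G: 5·4 = 20 | 2·5+5·2 = 20
Z: 5·1 = 5 | 2·0+5·1 = 5
gcd(5,2,5) = 1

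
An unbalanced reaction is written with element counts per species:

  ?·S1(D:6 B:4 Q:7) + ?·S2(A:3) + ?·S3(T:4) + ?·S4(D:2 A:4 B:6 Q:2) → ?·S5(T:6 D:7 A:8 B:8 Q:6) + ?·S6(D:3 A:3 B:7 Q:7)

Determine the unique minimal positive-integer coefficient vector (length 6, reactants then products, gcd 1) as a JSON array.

Coefficients: [4, 6, 6, 5, 4, 2]

T: 4·0+6·0+6·4+5·0 = 24 | 4·6+2·0 = 24
D: 4·6+6·0+6·0+5·2 = 34 | 4·7+2·3 = 34
A: 4·0+6·3+6·0+5·4 = 38 | 4·8+2·3 = 38
B: 4·4+6·0+6·0+5·6 = 46 | 4·8+2·7 = 46
Q: 4·7+6·0+6·0+5·2 = 38 | 4·6+2·7 = 38
gcd(4,6,6,5,4,2) = 1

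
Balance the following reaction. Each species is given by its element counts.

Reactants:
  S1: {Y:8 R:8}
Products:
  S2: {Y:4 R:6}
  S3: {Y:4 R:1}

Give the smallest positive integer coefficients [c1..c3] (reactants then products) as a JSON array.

Y: 5·8 = 40 | 6·4+4·4 = 40
R: 5·8 = 40 | 6·6+4·1 = 40
gcd(5,6,4) = 1

Coefficients: [5, 6, 4]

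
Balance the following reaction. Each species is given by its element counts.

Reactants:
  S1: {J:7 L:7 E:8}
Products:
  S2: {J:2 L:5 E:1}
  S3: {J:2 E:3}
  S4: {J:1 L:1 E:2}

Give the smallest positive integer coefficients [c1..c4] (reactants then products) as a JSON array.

J: 3·7 = 21 | 4·2+6·2+1·1 = 21
L: 3·7 = 21 | 4·5+6·0+1·1 = 21
E: 3·8 = 24 | 4·1+6·3+1·2 = 24
gcd(3,4,6,1) = 1

Coefficients: [3, 4, 6, 1]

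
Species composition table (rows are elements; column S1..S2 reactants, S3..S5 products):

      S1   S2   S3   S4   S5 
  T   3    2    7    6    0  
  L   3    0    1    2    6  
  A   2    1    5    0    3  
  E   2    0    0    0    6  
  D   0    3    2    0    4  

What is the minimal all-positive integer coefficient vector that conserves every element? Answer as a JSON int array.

Coefficients: [3, 2, 1, 1, 1]

T: 3·3+2·2 = 13 | 1·7+1·6+1·0 = 13
L: 3·3+2·0 = 9 | 1·1+1·2+1·6 = 9
A: 3·2+2·1 = 8 | 1·5+1·0+1·3 = 8
E: 3·2+2·0 = 6 | 1·0+1·0+1·6 = 6
D: 3·0+2·3 = 6 | 1·2+1·0+1·4 = 6
gcd(3,2,1,1,1) = 1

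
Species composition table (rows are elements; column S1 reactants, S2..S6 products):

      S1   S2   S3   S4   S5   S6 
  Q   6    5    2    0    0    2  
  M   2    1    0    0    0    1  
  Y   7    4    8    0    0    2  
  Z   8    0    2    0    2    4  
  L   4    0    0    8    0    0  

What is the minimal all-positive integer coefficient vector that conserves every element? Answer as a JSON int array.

Coefficients: [4, 2, 1, 2, 3, 6]

Q: 4·6 = 24 | 2·5+1·2+2·0+3·0+6·2 = 24
M: 4·2 = 8 | 2·1+1·0+2·0+3·0+6·1 = 8
Y: 4·7 = 28 | 2·4+1·8+2·0+3·0+6·2 = 28
Z: 4·8 = 32 | 2·0+1·2+2·0+3·2+6·4 = 32
L: 4·4 = 16 | 2·0+1·0+2·8+3·0+6·0 = 16
gcd(4,2,1,2,3,6) = 1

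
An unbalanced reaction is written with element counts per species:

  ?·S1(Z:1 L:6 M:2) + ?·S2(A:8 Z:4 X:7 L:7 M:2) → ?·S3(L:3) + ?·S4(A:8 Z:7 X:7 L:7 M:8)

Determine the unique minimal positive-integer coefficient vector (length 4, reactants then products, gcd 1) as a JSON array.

Coefficients: [3, 1, 6, 1]

A: 3·0+1·8 = 8 | 6·0+1·8 = 8
Z: 3·1+1·4 = 7 | 6·0+1·7 = 7
X: 3·0+1·7 = 7 | 6·0+1·7 = 7
L: 3·6+1·7 = 25 | 6·3+1·7 = 25
M: 3·2+1·2 = 8 | 6·0+1·8 = 8
gcd(3,1,6,1) = 1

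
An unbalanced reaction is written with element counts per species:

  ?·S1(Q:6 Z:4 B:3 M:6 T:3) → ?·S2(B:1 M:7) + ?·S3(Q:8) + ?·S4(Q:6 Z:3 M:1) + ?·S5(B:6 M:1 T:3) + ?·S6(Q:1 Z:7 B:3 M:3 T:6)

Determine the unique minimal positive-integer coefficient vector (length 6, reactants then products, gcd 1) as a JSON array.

Coefficients: [5, 3, 2, 2, 1, 2]

Q: 5·6 = 30 | 3·0+2·8+2·6+1·0+2·1 = 30
Z: 5·4 = 20 | 3·0+2·0+2·3+1·0+2·7 = 20
B: 5·3 = 15 | 3·1+2·0+2·0+1·6+2·3 = 15
M: 5·6 = 30 | 3·7+2·0+2·1+1·1+2·3 = 30
T: 5·3 = 15 | 3·0+2·0+2·0+1·3+2·6 = 15
gcd(5,3,2,2,1,2) = 1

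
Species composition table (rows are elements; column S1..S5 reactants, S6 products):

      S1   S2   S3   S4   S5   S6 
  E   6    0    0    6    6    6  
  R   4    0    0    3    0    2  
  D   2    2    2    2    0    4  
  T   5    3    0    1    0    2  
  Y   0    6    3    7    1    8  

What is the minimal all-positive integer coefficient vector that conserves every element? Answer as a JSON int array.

E: 1·6+1·0+6·0+2·6+2·6 = 30 | 5·6 = 30
R: 1·4+1·0+6·0+2·3+2·0 = 10 | 5·2 = 10
D: 1·2+1·2+6·2+2·2+2·0 = 20 | 5·4 = 20
T: 1·5+1·3+6·0+2·1+2·0 = 10 | 5·2 = 10
Y: 1·0+1·6+6·3+2·7+2·1 = 40 | 5·8 = 40
gcd(1,1,6,2,2,5) = 1

Coefficients: [1, 1, 6, 2, 2, 5]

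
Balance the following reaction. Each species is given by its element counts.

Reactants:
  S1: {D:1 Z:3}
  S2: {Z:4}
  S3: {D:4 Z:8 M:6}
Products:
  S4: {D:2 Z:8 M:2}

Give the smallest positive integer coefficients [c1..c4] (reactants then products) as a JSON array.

D: 4·1+5·0+2·4 = 12 | 6·2 = 12
Z: 4·3+5·4+2·8 = 48 | 6·8 = 48
M: 4·0+5·0+2·6 = 12 | 6·2 = 12
gcd(4,5,2,6) = 1

Coefficients: [4, 5, 2, 6]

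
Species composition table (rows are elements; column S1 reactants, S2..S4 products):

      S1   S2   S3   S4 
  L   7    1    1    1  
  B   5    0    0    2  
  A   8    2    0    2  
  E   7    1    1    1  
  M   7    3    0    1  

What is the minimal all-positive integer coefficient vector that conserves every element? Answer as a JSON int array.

L: 2·7 = 14 | 3·1+6·1+5·1 = 14
B: 2·5 = 10 | 3·0+6·0+5·2 = 10
A: 2·8 = 16 | 3·2+6·0+5·2 = 16
E: 2·7 = 14 | 3·1+6·1+5·1 = 14
M: 2·7 = 14 | 3·3+6·0+5·1 = 14
gcd(2,3,6,5) = 1

Coefficients: [2, 3, 6, 5]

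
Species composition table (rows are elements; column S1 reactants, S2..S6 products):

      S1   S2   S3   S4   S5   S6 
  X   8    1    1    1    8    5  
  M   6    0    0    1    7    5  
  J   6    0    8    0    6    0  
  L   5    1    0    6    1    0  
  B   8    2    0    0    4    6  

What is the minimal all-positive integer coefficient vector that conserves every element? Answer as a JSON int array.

X: 5·8 = 40 | 6·1+3·1+3·1+1·8+4·5 = 40
M: 5·6 = 30 | 6·0+3·0+3·1+1·7+4·5 = 30
J: 5·6 = 30 | 6·0+3·8+3·0+1·6+4·0 = 30
L: 5·5 = 25 | 6·1+3·0+3·6+1·1+4·0 = 25
B: 5·8 = 40 | 6·2+3·0+3·0+1·4+4·6 = 40
gcd(5,6,3,3,1,4) = 1

Coefficients: [5, 6, 3, 3, 1, 4]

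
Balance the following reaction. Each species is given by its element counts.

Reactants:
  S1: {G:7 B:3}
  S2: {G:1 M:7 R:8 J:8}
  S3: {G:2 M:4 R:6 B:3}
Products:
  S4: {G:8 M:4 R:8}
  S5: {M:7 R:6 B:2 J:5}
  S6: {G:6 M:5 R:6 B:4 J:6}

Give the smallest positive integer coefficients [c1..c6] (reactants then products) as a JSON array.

G: 5·7+5·1+3·2 = 46 | 2·8+2·0+5·6 = 46
M: 5·0+5·7+3·4 = 47 | 2·4+2·7+5·5 = 47
R: 5·0+5·8+3·6 = 58 | 2·8+2·6+5·6 = 58
B: 5·3+5·0+3·3 = 24 | 2·0+2·2+5·4 = 24
J: 5·0+5·8+3·0 = 40 | 2·0+2·5+5·6 = 40
gcd(5,5,3,2,2,5) = 1

Coefficients: [5, 5, 3, 2, 2, 5]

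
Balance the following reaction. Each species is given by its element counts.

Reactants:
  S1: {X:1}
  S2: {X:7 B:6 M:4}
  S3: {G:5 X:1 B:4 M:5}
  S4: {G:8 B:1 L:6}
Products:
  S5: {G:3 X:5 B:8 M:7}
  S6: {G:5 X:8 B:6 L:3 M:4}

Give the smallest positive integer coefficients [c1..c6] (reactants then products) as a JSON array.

G: 5·0+5·0+2·5+2·8 = 26 | 2·3+4·5 = 26
X: 5·1+5·7+2·1+2·0 = 42 | 2·5+4·8 = 42
B: 5·0+5·6+2·4+2·1 = 40 | 2·8+4·6 = 40
L: 5·0+5·0+2·0+2·6 = 12 | 2·0+4·3 = 12
M: 5·0+5·4+2·5+2·0 = 30 | 2·7+4·4 = 30
gcd(5,5,2,2,2,4) = 1

Coefficients: [5, 5, 2, 2, 2, 4]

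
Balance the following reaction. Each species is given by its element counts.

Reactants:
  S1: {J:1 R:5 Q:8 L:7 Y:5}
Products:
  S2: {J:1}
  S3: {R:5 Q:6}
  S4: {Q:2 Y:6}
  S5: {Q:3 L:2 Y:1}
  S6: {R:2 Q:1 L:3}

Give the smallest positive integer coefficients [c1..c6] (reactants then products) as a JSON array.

J: 3·1 = 3 | 3·1+1·0+2·0+3·0+5·0 = 3
R: 3·5 = 15 | 3·0+1·5+2·0+3·0+5·2 = 15
Q: 3·8 = 24 | 3·0+1·6+2·2+3·3+5·1 = 24
L: 3·7 = 21 | 3·0+1·0+2·0+3·2+5·3 = 21
Y: 3·5 = 15 | 3·0+1·0+2·6+3·1+5·0 = 15
gcd(3,3,1,2,3,5) = 1

Coefficients: [3, 3, 1, 2, 3, 5]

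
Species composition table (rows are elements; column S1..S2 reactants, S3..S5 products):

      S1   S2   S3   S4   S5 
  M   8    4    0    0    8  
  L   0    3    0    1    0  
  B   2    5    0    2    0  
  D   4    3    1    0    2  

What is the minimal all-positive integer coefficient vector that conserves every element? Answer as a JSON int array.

Coefficients: [1, 2, 6, 6, 2]

M: 1·8+2·4 = 16 | 6·0+6·0+2·8 = 16
L: 1·0+2·3 = 6 | 6·0+6·1+2·0 = 6
B: 1·2+2·5 = 12 | 6·0+6·2+2·0 = 12
D: 1·4+2·3 = 10 | 6·1+6·0+2·2 = 10
gcd(1,2,6,6,2) = 1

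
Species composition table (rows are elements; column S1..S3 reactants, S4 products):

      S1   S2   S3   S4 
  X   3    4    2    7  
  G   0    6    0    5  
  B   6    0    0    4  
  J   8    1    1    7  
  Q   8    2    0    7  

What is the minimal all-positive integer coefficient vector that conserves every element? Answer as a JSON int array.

X: 4·3+5·4+5·2 = 42 | 6·7 = 42
G: 4·0+5·6+5·0 = 30 | 6·5 = 30
B: 4·6+5·0+5·0 = 24 | 6·4 = 24
J: 4·8+5·1+5·1 = 42 | 6·7 = 42
Q: 4·8+5·2+5·0 = 42 | 6·7 = 42
gcd(4,5,5,6) = 1

Coefficients: [4, 5, 5, 6]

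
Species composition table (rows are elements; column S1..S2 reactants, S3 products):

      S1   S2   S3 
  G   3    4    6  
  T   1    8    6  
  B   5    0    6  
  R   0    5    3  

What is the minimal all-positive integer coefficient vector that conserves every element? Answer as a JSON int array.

G: 6·3+3·4 = 30 | 5·6 = 30
T: 6·1+3·8 = 30 | 5·6 = 30
B: 6·5+3·0 = 30 | 5·6 = 30
R: 6·0+3·5 = 15 | 5·3 = 15
gcd(6,3,5) = 1

Coefficients: [6, 3, 5]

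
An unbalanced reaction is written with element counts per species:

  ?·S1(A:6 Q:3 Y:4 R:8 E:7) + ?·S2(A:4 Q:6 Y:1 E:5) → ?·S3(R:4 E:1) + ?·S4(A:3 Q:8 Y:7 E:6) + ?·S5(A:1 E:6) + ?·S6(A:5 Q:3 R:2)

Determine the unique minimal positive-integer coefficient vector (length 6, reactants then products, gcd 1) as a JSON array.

A: 4·6+5·4 = 44 | 5·0+3·3+5·1+6·5 = 44
Q: 4·3+5·6 = 42 | 5·0+3·8+5·0+6·3 = 42
Y: 4·4+5·1 = 21 | 5·0+3·7+5·0+6·0 = 21
R: 4·8+5·0 = 32 | 5·4+3·0+5·0+6·2 = 32
E: 4·7+5·5 = 53 | 5·1+3·6+5·6+6·0 = 53
gcd(4,5,5,3,5,6) = 1

Coefficients: [4, 5, 5, 3, 5, 6]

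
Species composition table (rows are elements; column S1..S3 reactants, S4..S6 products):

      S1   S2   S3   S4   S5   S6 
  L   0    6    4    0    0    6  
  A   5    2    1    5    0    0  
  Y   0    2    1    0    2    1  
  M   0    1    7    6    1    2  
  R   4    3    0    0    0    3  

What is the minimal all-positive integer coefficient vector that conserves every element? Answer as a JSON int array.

Coefficients: [3, 2, 6, 5, 2, 6]

L: 3·0+2·6+6·4 = 36 | 5·0+2·0+6·6 = 36
A: 3·5+2·2+6·1 = 25 | 5·5+2·0+6·0 = 25
Y: 3·0+2·2+6·1 = 10 | 5·0+2·2+6·1 = 10
M: 3·0+2·1+6·7 = 44 | 5·6+2·1+6·2 = 44
R: 3·4+2·3+6·0 = 18 | 5·0+2·0+6·3 = 18
gcd(3,2,6,5,2,6) = 1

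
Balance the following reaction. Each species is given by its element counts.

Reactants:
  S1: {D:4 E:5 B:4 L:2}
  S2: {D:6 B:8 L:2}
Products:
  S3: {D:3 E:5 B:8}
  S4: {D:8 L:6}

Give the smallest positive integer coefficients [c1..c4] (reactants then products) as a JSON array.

D: 2·4+1·6 = 14 | 2·3+1·8 = 14
E: 2·5+1·0 = 10 | 2·5+1·0 = 10
B: 2·4+1·8 = 16 | 2·8+1·0 = 16
L: 2·2+1·2 = 6 | 2·0+1·6 = 6
gcd(2,1,2,1) = 1

Coefficients: [2, 1, 2, 1]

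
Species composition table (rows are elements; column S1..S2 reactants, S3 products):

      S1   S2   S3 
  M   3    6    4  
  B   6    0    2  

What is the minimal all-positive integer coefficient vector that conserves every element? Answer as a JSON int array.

Coefficients: [2, 3, 6]

M: 2·3+3·6 = 24 | 6·4 = 24
B: 2·6+3·0 = 12 | 6·2 = 12
gcd(2,3,6) = 1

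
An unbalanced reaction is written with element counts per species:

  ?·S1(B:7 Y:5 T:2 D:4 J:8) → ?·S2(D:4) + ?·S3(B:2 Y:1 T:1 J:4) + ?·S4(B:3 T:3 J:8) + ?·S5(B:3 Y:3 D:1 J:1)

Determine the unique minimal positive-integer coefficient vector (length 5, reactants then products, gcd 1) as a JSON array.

B: 3·7 = 21 | 2·0+3·2+1·3+4·3 = 21
Y: 3·5 = 15 | 2·0+3·1+1·0+4·3 = 15
T: 3·2 = 6 | 2·0+3·1+1·3+4·0 = 6
D: 3·4 = 12 | 2·4+3·0+1·0+4·1 = 12
J: 3·8 = 24 | 2·0+3·4+1·8+4·1 = 24
gcd(3,2,3,1,4) = 1

Coefficients: [3, 2, 3, 1, 4]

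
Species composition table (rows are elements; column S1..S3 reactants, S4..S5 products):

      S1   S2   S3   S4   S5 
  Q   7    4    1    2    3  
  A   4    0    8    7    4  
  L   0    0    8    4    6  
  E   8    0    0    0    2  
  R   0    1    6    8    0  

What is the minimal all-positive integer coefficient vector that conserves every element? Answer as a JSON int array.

Coefficients: [1, 2, 5, 4, 4]

Q: 1·7+2·4+5·1 = 20 | 4·2+4·3 = 20
A: 1·4+2·0+5·8 = 44 | 4·7+4·4 = 44
L: 1·0+2·0+5·8 = 40 | 4·4+4·6 = 40
E: 1·8+2·0+5·0 = 8 | 4·0+4·2 = 8
R: 1·0+2·1+5·6 = 32 | 4·8+4·0 = 32
gcd(1,2,5,4,4) = 1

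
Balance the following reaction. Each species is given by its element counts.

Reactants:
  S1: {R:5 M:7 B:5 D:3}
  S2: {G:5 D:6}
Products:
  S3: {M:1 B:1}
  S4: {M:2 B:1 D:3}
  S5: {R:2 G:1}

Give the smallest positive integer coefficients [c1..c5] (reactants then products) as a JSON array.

Coefficients: [2, 1, 6, 4, 5]

R: 2·5+1·0 = 10 | 6·0+4·0+5·2 = 10
G: 2·0+1·5 = 5 | 6·0+4·0+5·1 = 5
M: 2·7+1·0 = 14 | 6·1+4·2+5·0 = 14
B: 2·5+1·0 = 10 | 6·1+4·1+5·0 = 10
D: 2·3+1·6 = 12 | 6·0+4·3+5·0 = 12
gcd(2,1,6,4,5) = 1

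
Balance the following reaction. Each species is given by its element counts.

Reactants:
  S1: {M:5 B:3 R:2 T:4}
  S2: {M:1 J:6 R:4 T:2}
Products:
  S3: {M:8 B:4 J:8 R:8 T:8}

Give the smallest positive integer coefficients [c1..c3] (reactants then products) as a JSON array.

Coefficients: [4, 4, 3]

M: 4·5+4·1 = 24 | 3·8 = 24
B: 4·3+4·0 = 12 | 3·4 = 12
J: 4·0+4·6 = 24 | 3·8 = 24
R: 4·2+4·4 = 24 | 3·8 = 24
T: 4·4+4·2 = 24 | 3·8 = 24
gcd(4,4,3) = 1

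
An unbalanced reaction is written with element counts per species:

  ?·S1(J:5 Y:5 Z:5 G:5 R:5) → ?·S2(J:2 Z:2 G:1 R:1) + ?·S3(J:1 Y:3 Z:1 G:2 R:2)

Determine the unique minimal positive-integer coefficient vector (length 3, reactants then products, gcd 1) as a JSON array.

J: 3·5 = 15 | 5·2+5·1 = 15
Y: 3·5 = 15 | 5·0+5·3 = 15
Z: 3·5 = 15 | 5·2+5·1 = 15
G: 3·5 = 15 | 5·1+5·2 = 15
R: 3·5 = 15 | 5·1+5·2 = 15
gcd(3,5,5) = 1

Coefficients: [3, 5, 5]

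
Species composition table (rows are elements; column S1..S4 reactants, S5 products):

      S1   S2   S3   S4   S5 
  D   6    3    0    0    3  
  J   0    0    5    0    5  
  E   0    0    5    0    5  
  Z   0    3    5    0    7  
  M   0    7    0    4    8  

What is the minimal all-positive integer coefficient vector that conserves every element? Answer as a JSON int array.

D: 1·6+4·3+6·0+5·0 = 18 | 6·3 = 18
J: 1·0+4·0+6·5+5·0 = 30 | 6·5 = 30
E: 1·0+4·0+6·5+5·0 = 30 | 6·5 = 30
Z: 1·0+4·3+6·5+5·0 = 42 | 6·7 = 42
M: 1·0+4·7+6·0+5·4 = 48 | 6·8 = 48
gcd(1,4,6,5,6) = 1

Coefficients: [1, 4, 6, 5, 6]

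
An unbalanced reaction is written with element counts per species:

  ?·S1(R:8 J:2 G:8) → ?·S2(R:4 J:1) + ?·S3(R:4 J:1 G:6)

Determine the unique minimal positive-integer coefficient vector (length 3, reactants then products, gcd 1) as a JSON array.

Coefficients: [3, 2, 4]

R: 3·8 = 24 | 2·4+4·4 = 24
J: 3·2 = 6 | 2·1+4·1 = 6
G: 3·8 = 24 | 2·0+4·6 = 24
gcd(3,2,4) = 1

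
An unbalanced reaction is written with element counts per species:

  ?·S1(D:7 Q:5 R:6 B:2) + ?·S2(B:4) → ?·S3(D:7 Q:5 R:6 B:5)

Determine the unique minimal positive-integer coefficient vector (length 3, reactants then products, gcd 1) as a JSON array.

D: 4·7+3·0 = 28 | 4·7 = 28
Q: 4·5+3·0 = 20 | 4·5 = 20
R: 4·6+3·0 = 24 | 4·6 = 24
B: 4·2+3·4 = 20 | 4·5 = 20
gcd(4,3,4) = 1

Coefficients: [4, 3, 4]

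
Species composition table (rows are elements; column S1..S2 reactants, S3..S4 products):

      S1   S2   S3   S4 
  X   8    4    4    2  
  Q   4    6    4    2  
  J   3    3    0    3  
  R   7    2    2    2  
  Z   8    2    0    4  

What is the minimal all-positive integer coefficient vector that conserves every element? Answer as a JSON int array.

X: 2·8+4·4 = 32 | 5·4+6·2 = 32
Q: 2·4+4·6 = 32 | 5·4+6·2 = 32
J: 2·3+4·3 = 18 | 5·0+6·3 = 18
R: 2·7+4·2 = 22 | 5·2+6·2 = 22
Z: 2·8+4·2 = 24 | 5·0+6·4 = 24
gcd(2,4,5,6) = 1

Coefficients: [2, 4, 5, 6]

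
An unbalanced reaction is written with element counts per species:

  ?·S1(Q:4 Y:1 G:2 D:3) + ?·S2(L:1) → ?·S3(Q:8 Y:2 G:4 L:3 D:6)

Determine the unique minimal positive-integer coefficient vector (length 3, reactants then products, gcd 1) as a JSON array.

Coefficients: [2, 3, 1]

Q: 2·4+3·0 = 8 | 1·8 = 8
Y: 2·1+3·0 = 2 | 1·2 = 2
G: 2·2+3·0 = 4 | 1·4 = 4
L: 2·0+3·1 = 3 | 1·3 = 3
D: 2·3+3·0 = 6 | 1·6 = 6
gcd(2,3,1) = 1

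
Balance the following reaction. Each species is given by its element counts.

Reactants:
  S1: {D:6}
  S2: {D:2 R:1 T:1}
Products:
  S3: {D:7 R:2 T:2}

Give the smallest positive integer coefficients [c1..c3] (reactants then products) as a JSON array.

Coefficients: [1, 4, 2]

D: 1·6+4·2 = 14 | 2·7 = 14
R: 1·0+4·1 = 4 | 2·2 = 4
T: 1·0+4·1 = 4 | 2·2 = 4
gcd(1,4,2) = 1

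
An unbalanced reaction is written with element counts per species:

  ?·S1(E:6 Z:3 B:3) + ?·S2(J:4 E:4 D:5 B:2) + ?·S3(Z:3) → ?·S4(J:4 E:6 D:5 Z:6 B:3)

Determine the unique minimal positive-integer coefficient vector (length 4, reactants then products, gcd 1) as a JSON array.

Coefficients: [1, 3, 5, 3]

J: 1·0+3·4+5·0 = 12 | 3·4 = 12
E: 1·6+3·4+5·0 = 18 | 3·6 = 18
D: 1·0+3·5+5·0 = 15 | 3·5 = 15
Z: 1·3+3·0+5·3 = 18 | 3·6 = 18
B: 1·3+3·2+5·0 = 9 | 3·3 = 9
gcd(1,3,5,3) = 1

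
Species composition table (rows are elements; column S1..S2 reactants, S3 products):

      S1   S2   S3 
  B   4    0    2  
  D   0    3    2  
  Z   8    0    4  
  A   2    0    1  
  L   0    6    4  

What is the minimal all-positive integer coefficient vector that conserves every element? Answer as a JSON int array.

Coefficients: [3, 4, 6]

B: 3·4+4·0 = 12 | 6·2 = 12
D: 3·0+4·3 = 12 | 6·2 = 12
Z: 3·8+4·0 = 24 | 6·4 = 24
A: 3·2+4·0 = 6 | 6·1 = 6
L: 3·0+4·6 = 24 | 6·4 = 24
gcd(3,4,6) = 1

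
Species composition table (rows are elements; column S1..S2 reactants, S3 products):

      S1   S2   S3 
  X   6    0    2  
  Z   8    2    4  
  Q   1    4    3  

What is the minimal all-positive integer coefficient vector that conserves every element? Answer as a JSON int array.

X: 1·6+2·0 = 6 | 3·2 = 6
Z: 1·8+2·2 = 12 | 3·4 = 12
Q: 1·1+2·4 = 9 | 3·3 = 9
gcd(1,2,3) = 1

Coefficients: [1, 2, 3]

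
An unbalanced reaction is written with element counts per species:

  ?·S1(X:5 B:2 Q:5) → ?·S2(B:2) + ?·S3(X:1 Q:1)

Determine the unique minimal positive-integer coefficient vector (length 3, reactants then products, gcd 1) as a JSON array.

X: 1·5 = 5 | 1·0+5·1 = 5
B: 1·2 = 2 | 1·2+5·0 = 2
Q: 1·5 = 5 | 1·0+5·1 = 5
gcd(1,1,5) = 1

Coefficients: [1, 1, 5]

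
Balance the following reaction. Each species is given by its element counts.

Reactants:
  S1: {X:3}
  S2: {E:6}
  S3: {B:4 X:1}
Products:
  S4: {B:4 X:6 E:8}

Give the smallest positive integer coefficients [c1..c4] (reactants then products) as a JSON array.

B: 5·0+4·0+3·4 = 12 | 3·4 = 12
X: 5·3+4·0+3·1 = 18 | 3·6 = 18
E: 5·0+4·6+3·0 = 24 | 3·8 = 24
gcd(5,4,3,3) = 1

Coefficients: [5, 4, 3, 3]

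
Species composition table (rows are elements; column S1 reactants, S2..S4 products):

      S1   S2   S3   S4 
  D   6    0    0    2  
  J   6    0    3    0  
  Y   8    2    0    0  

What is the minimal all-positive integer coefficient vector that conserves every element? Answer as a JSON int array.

D: 1·6 = 6 | 4·0+2·0+3·2 = 6
J: 1·6 = 6 | 4·0+2·3+3·0 = 6
Y: 1·8 = 8 | 4·2+2·0+3·0 = 8
gcd(1,4,2,3) = 1

Coefficients: [1, 4, 2, 3]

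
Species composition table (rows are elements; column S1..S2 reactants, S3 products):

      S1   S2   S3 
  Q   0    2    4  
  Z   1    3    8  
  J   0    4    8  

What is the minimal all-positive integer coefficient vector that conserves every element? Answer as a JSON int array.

Q: 2·0+2·2 = 4 | 1·4 = 4
Z: 2·1+2·3 = 8 | 1·8 = 8
J: 2·0+2·4 = 8 | 1·8 = 8
gcd(2,2,1) = 1

Coefficients: [2, 2, 1]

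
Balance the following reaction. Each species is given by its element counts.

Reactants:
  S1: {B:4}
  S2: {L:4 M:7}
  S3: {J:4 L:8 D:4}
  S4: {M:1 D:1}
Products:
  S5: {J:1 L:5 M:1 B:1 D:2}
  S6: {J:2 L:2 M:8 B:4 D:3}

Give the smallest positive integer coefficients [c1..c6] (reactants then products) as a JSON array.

Coefficients: [3, 2, 2, 6, 4, 2]

J: 3·0+2·0+2·4+6·0 = 8 | 4·1+2·2 = 8
L: 3·0+2·4+2·8+6·0 = 24 | 4·5+2·2 = 24
M: 3·0+2·7+2·0+6·1 = 20 | 4·1+2·8 = 20
B: 3·4+2·0+2·0+6·0 = 12 | 4·1+2·4 = 12
D: 3·0+2·0+2·4+6·1 = 14 | 4·2+2·3 = 14
gcd(3,2,2,6,4,2) = 1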